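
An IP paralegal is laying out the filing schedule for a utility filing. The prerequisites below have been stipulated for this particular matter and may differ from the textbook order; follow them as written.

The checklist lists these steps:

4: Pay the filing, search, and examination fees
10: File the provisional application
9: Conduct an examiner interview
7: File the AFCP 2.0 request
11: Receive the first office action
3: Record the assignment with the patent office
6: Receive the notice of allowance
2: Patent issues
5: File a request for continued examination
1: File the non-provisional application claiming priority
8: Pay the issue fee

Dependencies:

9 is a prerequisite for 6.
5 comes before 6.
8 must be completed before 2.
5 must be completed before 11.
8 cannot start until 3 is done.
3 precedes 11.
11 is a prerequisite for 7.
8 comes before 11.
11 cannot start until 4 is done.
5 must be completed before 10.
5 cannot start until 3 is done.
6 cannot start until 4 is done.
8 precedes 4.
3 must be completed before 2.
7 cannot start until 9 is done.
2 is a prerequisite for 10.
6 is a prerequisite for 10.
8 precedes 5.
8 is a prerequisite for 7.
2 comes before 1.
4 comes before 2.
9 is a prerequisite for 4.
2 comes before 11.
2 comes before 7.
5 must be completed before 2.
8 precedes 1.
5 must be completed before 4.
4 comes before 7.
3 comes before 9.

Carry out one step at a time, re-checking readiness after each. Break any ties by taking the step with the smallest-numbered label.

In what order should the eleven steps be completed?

Only 3 has no prerequisites, so it is first.
Ready: 8 and 9. 8 has the earlier label → 8.
5 and 9 are both available; 5 has the earlier label → 5.
9 needed 3, now all done → 9.
4 is the only step now ready → 4.
2 and 6 are both available; 2 has the earlier label → 2.
Now 1, 6 and 11 have their prerequisites met. 1 has the earlier label, so 1 next.
Now 6 and 11 have their prerequisites met. 6 has the earlier label, so 6 next.
10 now also ready, so the ready set is {10, 11}; 10 has the earlier label → 10.
Next only 11 has its prerequisites met → 11.
7 needed 2, 4, 8, 9 and 11, now all done → 7.

3, 8, 5, 9, 4, 2, 1, 6, 10, 11, 7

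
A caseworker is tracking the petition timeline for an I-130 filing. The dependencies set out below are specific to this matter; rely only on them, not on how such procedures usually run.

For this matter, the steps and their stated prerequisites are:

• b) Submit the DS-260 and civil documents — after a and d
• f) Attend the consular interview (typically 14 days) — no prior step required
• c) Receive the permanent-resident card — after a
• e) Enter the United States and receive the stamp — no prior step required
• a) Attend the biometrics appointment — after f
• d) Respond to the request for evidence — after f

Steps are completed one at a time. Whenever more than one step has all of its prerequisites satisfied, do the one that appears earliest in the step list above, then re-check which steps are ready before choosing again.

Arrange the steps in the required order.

f and e have no prerequisites; f is listed earlier, so f is first.
Now e, a and d have their prerequisites met. e is listed earlier, so e next.
a and d are both available; a is listed earlier → a.
Now c and d have their prerequisites met. c is listed earlier, so c next.
d is the only step now ready → d.
Next only b has its prerequisites met → b.

f, e, a, c, d, b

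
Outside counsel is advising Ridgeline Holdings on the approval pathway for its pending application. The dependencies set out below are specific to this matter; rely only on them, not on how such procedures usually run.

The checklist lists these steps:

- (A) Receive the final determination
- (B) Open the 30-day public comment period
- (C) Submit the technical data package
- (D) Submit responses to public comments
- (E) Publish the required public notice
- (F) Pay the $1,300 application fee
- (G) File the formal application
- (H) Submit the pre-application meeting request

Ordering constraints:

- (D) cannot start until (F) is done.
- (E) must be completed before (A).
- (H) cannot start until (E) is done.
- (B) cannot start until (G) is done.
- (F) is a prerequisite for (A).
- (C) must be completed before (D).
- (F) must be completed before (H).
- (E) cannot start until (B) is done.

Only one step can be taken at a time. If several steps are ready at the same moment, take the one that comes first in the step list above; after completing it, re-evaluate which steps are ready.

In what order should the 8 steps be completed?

Nothing is required for (C), (F) and (G). (C) is listed earlier → (C) first.
Now (F) and (G) have their prerequisites met. (F) is listed earlier, so (F) next.
Now (D) and (G) have their prerequisites met. (D) is listed earlier, so (D) next.
(G) is the only step now ready → (G).
(B) is the only step now ready → (B).
(E) needed (B), now all done → (E).
(A) and (H) are both available; (A) is listed earlier → (A).
(H) needed (E) and (F), now all done → (H).

(C) (F) (D) (G) (B) (E) (A) (H)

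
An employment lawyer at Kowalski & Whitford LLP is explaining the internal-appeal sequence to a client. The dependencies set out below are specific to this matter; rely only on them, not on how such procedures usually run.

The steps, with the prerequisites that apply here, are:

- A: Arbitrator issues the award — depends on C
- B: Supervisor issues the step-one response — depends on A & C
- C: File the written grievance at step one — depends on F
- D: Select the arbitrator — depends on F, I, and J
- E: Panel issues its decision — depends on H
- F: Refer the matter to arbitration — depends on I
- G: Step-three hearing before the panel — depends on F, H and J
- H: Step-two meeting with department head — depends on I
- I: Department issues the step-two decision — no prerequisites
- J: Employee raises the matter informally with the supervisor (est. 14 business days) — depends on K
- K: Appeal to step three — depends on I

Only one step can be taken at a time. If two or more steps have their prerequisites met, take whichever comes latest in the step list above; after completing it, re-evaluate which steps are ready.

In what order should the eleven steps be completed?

I has no prerequisites → I first.
Ready: K, H and F. K is listed later → K.
Ready: J, H and F. J is listed later → J.
Now H and F have their prerequisites met. H is listed later, so H next.
E now also ready, so the ready set is {F, E}; F is listed later → F.
Ready: G, E, D and C. G is listed later → G.
E, D and C are all available; E is listed later → E.
D and C are both available; D is listed later → D.
Next only C has its prerequisites met → C.
A is the only step now ready → A.
That leaves B as the only ready step → B.

I → K → J → H → F → G → E → D → C → A → B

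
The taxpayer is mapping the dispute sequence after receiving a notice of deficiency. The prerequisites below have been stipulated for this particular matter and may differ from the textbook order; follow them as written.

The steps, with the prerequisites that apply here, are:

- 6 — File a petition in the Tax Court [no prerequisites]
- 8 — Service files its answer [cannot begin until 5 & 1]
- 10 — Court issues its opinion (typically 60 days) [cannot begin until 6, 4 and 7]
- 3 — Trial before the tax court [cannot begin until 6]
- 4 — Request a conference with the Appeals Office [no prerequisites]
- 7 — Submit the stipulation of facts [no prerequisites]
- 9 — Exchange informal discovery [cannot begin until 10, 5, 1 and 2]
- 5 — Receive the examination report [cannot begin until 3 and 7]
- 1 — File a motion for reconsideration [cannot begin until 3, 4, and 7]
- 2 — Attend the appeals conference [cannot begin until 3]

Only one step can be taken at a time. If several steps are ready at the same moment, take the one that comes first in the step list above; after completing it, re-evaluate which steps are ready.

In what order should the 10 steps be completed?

6 → 3 → 4 → 7 → 10 → 5 → 1 → 8 → 2 → 9

6, 4 and 7 have no prerequisites; 6 is listed earlier, so 6 is first.
3 now also ready, so the ready set is {3, 4, 7}; 3 is listed earlier → 3.
Ready: 4, 7 and 2. 4 is listed earlier → 4.
Now 7 and 2 have their prerequisites met. 7 is listed earlier, so 7 next.
10, 5 and 1 now also ready, so the ready set is {10, 5, 1, 2}; 10 is listed earlier → 10.
Ready: 5, 1 and 2. 5 is listed earlier → 5.
Ready: 1 and 2. 1 is listed earlier → 1.
8 now also ready, so the ready set is {8, 2}; 8 is listed earlier → 8.
2 is the only step now ready → 2.
9 needed 10, 5, 1 and 2, now all done → 9.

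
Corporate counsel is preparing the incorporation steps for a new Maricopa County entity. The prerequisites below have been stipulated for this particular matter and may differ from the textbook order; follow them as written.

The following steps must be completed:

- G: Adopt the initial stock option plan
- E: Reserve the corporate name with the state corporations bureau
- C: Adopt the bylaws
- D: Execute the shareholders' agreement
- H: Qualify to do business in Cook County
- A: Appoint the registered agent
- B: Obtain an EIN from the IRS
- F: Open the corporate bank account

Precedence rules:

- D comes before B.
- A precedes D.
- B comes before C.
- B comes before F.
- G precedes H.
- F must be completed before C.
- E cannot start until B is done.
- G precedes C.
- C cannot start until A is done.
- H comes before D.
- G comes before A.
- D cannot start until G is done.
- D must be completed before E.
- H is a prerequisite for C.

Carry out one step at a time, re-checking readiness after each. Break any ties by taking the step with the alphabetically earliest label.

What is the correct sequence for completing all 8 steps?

G has no prerequisites → G first.
Ready: A and H. A has the earlier label → A.
H is the only step now ready → H.
D needed A, G and H, now all done → D.
B needed D, now all done → B.
Ready: E and F. E has the earlier label → E.
Next only F has its prerequisites met → F.
Next only C has its prerequisites met → C.

G → A → H → D → B → E → F → C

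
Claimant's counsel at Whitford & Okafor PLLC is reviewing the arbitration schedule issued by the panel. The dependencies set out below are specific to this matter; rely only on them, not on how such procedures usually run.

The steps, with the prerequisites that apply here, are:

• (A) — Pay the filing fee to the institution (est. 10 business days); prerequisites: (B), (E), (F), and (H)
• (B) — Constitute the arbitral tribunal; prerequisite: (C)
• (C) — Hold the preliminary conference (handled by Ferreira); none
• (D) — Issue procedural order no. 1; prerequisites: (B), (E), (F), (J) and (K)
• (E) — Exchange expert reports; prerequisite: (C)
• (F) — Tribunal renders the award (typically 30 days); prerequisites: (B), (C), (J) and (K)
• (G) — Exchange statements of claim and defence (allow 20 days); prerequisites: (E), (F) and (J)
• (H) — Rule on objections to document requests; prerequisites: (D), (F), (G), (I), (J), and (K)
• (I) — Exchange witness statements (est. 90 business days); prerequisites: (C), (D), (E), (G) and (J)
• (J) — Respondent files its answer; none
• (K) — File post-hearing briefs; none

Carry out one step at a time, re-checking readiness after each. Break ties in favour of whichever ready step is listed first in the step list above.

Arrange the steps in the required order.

Nothing is required for (C), (J) and (K). (C) is listed earlier → (C) first.
(B) and (E) now also ready, so the ready set is {(B), (E), (J), (K)}; (B) is listed earlier → (B).
Ready: (E), (J) and (K). (E) is listed earlier → (E).
Ready: (J) and (K). (J) is listed earlier → (J).
That leaves (K) as the only ready step → (K).
(F) is the only step now ready → (F).
Ready: (D) and (G). (D) is listed earlier → (D).
Next only (G) has its prerequisites met → (G).
Next only (I) has its prerequisites met → (I).
(H) needed (D), (F), (G), (I), (J) and (K), now all done → (H).
(A) needed (B), (E), (F) and (H), now all done → (A).

(C), (B), (E), (J), (K), (F), (D), (G), (I), (H), (A)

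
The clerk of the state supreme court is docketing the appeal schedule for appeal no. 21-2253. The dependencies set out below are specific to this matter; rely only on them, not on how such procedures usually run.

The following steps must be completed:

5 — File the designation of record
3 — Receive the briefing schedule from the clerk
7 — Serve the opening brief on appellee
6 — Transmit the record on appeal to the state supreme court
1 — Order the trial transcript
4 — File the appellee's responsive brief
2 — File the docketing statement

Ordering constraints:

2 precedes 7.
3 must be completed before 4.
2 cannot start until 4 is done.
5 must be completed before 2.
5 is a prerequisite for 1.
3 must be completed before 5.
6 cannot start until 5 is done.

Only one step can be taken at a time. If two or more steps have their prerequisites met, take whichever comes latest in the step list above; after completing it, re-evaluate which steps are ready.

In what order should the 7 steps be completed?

3, 4, 5, 2, 1, 6, 7

3 is the only step with nothing outstanding, so it goes first.
Ready: 4 and 5. 4 is listed later → 4.
Next only 5 has its prerequisites met → 5.
Ready: 2, 1 and 6. 2 is listed later → 2.
Ready: 1, 6 and 7. 1 is listed later → 1.
Now 6 and 7 have their prerequisites met. 6 is listed later, so 6 next.
Next only 7 has its prerequisites met → 7.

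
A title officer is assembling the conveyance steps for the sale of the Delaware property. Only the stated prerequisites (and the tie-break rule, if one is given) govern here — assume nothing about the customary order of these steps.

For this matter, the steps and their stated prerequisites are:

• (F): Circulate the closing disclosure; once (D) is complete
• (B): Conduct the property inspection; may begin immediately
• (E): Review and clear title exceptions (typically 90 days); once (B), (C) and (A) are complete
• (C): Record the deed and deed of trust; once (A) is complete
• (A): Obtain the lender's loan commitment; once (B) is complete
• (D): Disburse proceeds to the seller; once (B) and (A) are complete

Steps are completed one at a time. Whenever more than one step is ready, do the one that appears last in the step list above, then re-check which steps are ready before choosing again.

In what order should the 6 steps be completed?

(B) → (A) → (D) → (C) → (E) → (F)

(B) is the only step with nothing outstanding, so it goes first.
(A) is the only step now ready → (A).
Ready: (D) and (C). (D) is listed later → (D).
(C) and (F) are both available; (C) is listed later → (C).
Now (E) and (F) have their prerequisites met. (E) is listed later, so (E) next.
(F) needed (D), now all done → (F).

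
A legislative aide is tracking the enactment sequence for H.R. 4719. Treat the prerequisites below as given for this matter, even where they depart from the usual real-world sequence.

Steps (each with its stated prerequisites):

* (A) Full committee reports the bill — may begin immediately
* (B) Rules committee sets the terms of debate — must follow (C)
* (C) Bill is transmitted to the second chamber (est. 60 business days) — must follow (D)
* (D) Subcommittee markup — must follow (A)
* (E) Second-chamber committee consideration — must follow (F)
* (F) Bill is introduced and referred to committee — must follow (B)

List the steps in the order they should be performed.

(A) → (D) → (C) → (B) → (F) → (E)

Only (A) has no prerequisites, so it is first.
That leaves (D) as the only ready step → (D).
That leaves (C) as the only ready step → (C).
(B) is the only step now ready → (B).
(F) needed (B), now all done → (F).
That leaves (E) as the only ready step → (E).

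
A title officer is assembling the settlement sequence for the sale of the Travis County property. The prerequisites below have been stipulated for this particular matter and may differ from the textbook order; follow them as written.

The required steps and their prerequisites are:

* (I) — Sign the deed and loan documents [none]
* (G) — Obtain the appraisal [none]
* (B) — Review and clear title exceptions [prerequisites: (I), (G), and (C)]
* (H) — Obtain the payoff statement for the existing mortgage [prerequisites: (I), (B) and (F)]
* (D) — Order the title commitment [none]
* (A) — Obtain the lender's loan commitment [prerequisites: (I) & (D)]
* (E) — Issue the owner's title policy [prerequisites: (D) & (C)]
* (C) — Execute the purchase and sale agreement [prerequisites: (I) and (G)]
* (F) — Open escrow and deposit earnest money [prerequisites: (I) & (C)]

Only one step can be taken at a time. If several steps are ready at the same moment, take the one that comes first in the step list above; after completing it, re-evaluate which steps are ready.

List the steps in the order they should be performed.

(I), (G), (D), (A), (C), (B), (E), (F), (H)

Nothing is required for (I), (G) and (D). (I) is listed earlier → (I) first.
(G) and (D) are both available; (G) is listed earlier → (G).
Now (D) and (C) have their prerequisites met. (D) is listed earlier, so (D) next.
(A) now also ready, so the ready set is {(A), (C)}; (A) is listed earlier → (A).
(C) needed (I) and (G), now all done → (C).
Ready: (B), (E) and (F). (B) is listed earlier → (B).
Ready: (E) and (F). (E) is listed earlier → (E).
Next only (F) has its prerequisites met → (F).
That leaves (H) as the only ready step → (H).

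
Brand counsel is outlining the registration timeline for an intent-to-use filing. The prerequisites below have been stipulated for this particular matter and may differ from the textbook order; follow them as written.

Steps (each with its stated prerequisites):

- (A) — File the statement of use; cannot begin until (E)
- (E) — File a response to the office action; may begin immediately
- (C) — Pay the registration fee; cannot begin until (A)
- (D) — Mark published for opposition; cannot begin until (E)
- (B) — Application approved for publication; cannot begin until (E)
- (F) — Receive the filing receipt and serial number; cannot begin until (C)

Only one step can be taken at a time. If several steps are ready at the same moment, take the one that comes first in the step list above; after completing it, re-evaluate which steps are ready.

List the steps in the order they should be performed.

(E) is the only step with nothing outstanding, so it goes first.
Now (A), (D) and (B) have their prerequisites met. (A) is listed earlier, so (A) next.
(C), (D) and (B) are all available; (C) is listed earlier → (C).
Now (D), (B) and (F) have their prerequisites met. (D) is listed earlier, so (D) next.
(B) and (F) are both available; (B) is listed earlier → (B).
Next only (F) has its prerequisites met → (F).

(E) (A) (C) (D) (B) (F)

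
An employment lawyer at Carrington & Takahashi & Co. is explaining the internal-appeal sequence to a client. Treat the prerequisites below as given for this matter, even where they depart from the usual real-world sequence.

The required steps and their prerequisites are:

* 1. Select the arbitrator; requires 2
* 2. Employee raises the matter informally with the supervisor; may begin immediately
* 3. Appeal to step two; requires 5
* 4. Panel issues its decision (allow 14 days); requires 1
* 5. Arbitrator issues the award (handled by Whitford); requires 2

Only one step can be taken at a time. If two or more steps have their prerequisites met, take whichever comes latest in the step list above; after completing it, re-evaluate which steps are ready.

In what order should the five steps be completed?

2 is the only step with nothing outstanding, so it goes first.
5 and 1 are both available; 5 is listed later → 5.
3 and 1 are both available; 3 is listed later → 3.
That leaves 1 as the only ready step → 1.
Next only 4 has its prerequisites met → 4.

2 5 3 1 4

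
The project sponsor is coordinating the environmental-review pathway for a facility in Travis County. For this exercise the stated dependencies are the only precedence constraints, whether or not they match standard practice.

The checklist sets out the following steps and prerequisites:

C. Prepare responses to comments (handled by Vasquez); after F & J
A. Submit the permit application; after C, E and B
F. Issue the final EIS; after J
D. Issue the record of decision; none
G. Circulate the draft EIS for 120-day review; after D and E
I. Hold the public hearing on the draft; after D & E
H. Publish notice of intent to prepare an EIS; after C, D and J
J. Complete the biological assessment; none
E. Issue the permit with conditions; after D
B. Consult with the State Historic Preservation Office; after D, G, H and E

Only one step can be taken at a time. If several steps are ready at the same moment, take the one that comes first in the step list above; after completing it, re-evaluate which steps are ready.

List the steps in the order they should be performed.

Nothing is required for D and J. D is listed earlier → D first.
E now also ready, so the ready set is {J, E}; J is listed earlier → J.
F and E are both available; F is listed earlier → F.
Now C and E have their prerequisites met. C is listed earlier, so C next.
Ready: H and E. H is listed earlier → H.
That leaves E as the only ready step → E.
Now G and I have their prerequisites met. G is listed earlier, so G next.
I and B are both available; I is listed earlier → I.
That leaves B as the only ready step → B.
Next only A has its prerequisites met → A.

D J F C H E G I B A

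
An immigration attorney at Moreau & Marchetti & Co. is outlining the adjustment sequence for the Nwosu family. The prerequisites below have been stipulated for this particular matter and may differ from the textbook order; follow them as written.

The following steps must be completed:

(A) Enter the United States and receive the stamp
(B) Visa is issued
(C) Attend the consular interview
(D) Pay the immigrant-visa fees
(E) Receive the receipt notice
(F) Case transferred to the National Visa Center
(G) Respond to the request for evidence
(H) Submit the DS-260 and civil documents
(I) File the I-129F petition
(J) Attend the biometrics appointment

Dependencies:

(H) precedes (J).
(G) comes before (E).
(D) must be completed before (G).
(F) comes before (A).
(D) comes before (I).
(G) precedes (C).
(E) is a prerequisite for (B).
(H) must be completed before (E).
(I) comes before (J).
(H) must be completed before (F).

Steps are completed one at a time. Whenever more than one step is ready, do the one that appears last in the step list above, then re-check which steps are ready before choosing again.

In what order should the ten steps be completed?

(H) (F) (D) (I) (J) (G) (E) (C) (B) (A)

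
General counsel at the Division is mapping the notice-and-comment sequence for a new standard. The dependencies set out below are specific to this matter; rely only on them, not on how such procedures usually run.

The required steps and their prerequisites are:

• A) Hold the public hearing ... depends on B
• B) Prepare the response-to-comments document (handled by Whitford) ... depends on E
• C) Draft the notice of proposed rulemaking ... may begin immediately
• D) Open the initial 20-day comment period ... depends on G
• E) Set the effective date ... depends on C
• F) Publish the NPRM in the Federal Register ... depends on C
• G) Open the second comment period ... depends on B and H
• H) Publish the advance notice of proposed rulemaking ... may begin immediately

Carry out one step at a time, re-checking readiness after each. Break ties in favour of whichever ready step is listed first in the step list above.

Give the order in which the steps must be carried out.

C E B A F H G D

Nothing is required for C and H. C is listed earlier → C first.
E and F now also ready, so the ready set is {E, F, H}; E is listed earlier → E.
B, F and H are all available; B is listed earlier → B.
Ready: A, F and H. A is listed earlier → A.
F and H are both available; F is listed earlier → F.
That leaves H as the only ready step → H.
G is the only step now ready → G.
D needed G, now all done → D.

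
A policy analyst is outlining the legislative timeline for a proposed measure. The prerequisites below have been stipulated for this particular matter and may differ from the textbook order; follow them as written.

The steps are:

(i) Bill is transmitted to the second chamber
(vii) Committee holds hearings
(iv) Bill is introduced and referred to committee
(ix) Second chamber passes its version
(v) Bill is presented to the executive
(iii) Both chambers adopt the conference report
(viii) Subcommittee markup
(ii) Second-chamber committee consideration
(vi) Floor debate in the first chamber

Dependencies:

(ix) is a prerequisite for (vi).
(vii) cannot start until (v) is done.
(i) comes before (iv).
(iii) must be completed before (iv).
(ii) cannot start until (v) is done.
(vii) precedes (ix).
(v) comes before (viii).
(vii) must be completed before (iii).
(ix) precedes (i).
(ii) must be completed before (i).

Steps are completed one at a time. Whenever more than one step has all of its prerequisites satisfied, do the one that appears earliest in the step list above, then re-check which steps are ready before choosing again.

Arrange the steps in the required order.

(v) (vii) (ix) (iii) (viii) (ii) (i) (iv) (vi)

Only (v) has no prerequisites, so it is first.
Ready: (vii), (viii) and (ii). (vii) is listed earlier → (vii).
Now (ix), (iii), (viii) and (ii) have their prerequisites met. (ix) is listed earlier, so (ix) next.
Now (iii), (viii), (ii) and (vi) have their prerequisites met. (iii) is listed earlier, so (iii) next.
Ready: (viii), (ii) and (vi). (viii) is listed earlier → (viii).
Now (ii) and (vi) have their prerequisites met. (ii) is listed earlier, so (ii) next.
Ready: (i) and (vi). (i) is listed earlier → (i).
Ready: (iv) and (vi). (iv) is listed earlier → (iv).
(vi) needed (ix), now all done → (vi).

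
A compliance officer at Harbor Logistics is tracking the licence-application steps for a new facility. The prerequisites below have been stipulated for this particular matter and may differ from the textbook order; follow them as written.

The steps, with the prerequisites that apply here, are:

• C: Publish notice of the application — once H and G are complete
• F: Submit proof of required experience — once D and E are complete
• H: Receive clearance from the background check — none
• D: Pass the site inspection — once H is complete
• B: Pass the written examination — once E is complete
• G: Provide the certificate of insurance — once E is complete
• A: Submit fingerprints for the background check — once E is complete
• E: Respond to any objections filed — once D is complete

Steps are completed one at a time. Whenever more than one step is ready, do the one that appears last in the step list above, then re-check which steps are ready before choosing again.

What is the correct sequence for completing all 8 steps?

H, D, E, A, G, B, F, C

Only H has no prerequisites, so it is first.
That leaves D as the only ready step → D.
Next only E has its prerequisites met → E.
A, G, B and F are all available; A is listed later → A.
G, B and F are all available; G is listed later → G.
C now also ready, so the ready set is {B, F, C}; B is listed later → B.
Now F and C have their prerequisites met. F is listed later, so F next.
C needed G and H, now all done → C.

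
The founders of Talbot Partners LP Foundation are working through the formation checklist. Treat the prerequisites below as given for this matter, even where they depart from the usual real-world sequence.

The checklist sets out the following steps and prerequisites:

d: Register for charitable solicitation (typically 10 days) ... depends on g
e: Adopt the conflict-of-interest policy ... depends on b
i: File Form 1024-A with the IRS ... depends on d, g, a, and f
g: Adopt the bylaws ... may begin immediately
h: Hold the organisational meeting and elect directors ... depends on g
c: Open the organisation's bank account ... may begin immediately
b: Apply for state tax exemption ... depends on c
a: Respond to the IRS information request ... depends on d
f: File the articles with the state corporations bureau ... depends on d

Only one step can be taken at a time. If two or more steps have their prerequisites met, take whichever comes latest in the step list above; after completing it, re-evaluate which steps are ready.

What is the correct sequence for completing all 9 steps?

Nothing is required for c and g. c is listed later → c first.
b now also ready, so the ready set is {b, g}; b is listed later → b.
e now also ready, so the ready set is {g, e}; g is listed later → g.
Now h, e and d have their prerequisites met. h is listed later, so h next.
Now e and d have their prerequisites met. e is listed later, so e next.
That leaves d as the only ready step → d.
Ready: f and a. f is listed later → f.
That leaves a as the only ready step → a.
i is the only step now ready → i.

c, b, g, h, e, d, f, a, i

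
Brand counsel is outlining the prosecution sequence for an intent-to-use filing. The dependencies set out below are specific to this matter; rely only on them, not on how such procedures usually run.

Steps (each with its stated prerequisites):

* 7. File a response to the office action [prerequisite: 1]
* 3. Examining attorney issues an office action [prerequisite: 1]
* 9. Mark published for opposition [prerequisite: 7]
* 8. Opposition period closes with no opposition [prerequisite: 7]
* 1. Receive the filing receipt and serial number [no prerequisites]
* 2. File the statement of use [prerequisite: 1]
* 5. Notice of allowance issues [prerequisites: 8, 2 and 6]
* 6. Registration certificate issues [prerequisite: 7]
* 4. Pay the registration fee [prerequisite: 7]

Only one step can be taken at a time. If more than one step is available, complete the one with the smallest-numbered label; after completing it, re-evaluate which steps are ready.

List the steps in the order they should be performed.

1, 2, 3, 7, 4, 6, 8, 5, 9

Only 1 has no prerequisites, so it is first.
2, 3 and 7 are all available; 2 has the earlier label → 2.
3 and 7 are both available; 3 has the earlier label → 3.
7 needed 1, now all done → 7.
Ready: 4, 6, 8 and 9. 4 has the earlier label → 4.
Ready: 6, 8 and 9. 6 has the earlier label → 6.
Now 8 and 9 have their prerequisites met. 8 has the earlier label, so 8 next.
5 now also ready, so the ready set is {5, 9}; 5 has the earlier label → 5.
9 needed 7, now all done → 9.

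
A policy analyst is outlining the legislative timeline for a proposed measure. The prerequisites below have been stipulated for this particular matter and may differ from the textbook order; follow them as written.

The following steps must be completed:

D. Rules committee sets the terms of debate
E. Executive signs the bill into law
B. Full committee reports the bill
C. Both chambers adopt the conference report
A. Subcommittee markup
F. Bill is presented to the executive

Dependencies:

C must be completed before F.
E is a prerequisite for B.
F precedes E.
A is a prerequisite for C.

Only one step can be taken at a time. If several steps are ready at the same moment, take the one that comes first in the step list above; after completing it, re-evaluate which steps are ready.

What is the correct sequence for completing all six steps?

D, A, C, F, E, B

Nothing is required for D and A. D is listed earlier → D first.
A is the only step now ready → A.
C needed A, now all done → C.
That leaves F as the only ready step → F.
That leaves E as the only ready step → E.
B needed E, now all done → B.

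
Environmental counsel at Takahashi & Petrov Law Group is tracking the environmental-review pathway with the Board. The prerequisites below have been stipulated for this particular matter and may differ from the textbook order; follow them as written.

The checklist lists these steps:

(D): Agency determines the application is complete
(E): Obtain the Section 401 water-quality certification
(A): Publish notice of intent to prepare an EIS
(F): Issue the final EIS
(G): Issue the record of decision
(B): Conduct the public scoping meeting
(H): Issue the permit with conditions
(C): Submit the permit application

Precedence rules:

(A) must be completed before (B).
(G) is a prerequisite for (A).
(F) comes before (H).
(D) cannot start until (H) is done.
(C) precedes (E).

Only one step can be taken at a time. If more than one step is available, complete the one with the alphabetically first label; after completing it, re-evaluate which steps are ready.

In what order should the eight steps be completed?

Nothing is required for (C), (F) and (G). (C) has the earlier label → (C) first.
(E), (F) and (G) are all available; (E) has the earlier label → (E).
Ready: (F) and (G). (F) has the earlier label → (F).
Ready: (G) and (H). (G) has the earlier label → (G).
Now (A) and (H) have their prerequisites met. (A) has the earlier label, so (A) next.
(B) now also ready, so the ready set is {(B), (H)}; (B) has the earlier label → (B).
(H) is the only step now ready → (H).
That leaves (D) as the only ready step → (D).

(C), (E), (F), (G), (A), (B), (H), (D)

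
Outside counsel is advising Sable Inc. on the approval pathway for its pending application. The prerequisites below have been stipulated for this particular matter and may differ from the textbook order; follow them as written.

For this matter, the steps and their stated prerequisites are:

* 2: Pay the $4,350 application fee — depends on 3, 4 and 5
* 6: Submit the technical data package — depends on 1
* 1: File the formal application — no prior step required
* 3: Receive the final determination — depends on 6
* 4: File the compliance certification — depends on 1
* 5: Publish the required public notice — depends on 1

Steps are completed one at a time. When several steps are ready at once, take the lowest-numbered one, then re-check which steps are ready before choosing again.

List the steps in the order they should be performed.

1 → 4 → 5 → 6 → 3 → 2

1 has no prerequisites → 1 first.
Ready: 4, 5 and 6. 4 has the earlier label → 4.
Ready: 5 and 6. 5 has the earlier label → 5.
That leaves 6 as the only ready step → 6.
3 needed 6, now all done → 3.
2 is the only step now ready → 2.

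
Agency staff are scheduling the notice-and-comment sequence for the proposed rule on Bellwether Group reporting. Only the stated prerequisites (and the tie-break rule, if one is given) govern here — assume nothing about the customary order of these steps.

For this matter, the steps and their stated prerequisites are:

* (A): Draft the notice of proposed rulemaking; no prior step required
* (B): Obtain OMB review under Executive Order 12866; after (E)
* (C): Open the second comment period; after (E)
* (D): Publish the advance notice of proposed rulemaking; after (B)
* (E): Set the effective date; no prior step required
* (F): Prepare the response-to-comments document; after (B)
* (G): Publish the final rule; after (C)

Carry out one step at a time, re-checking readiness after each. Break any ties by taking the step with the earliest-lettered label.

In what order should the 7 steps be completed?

(A) (E) (B) (C) (D) (F) (G)

(A) and (E) have no prerequisites; (A) has the earlier label, so (A) is first.
(E) is the only step now ready → (E).
Ready: (B) and (C). (B) has the earlier label → (B).
Now (C), (D) and (F) have their prerequisites met. (C) has the earlier label, so (C) next.
(G) now also ready, so the ready set is {(D), (F), (G)}; (D) has the earlier label → (D).
(F) and (G) are both available; (F) has the earlier label → (F).
(G) needed (C), now all done → (G).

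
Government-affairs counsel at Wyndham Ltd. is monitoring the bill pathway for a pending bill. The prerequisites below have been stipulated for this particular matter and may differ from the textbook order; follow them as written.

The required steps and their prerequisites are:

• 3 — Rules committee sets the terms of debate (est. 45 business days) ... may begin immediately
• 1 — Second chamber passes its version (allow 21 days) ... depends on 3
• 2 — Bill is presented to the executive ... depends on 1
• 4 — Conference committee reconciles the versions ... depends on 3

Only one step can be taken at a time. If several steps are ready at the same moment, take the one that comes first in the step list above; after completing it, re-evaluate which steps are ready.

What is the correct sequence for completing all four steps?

3 has no prerequisites → 3 first.
Now 1 and 4 have their prerequisites met. 1 is listed earlier, so 1 next.
Now 2 and 4 have their prerequisites met. 2 is listed earlier, so 2 next.
4 is the only step now ready → 4.

3 1 2 4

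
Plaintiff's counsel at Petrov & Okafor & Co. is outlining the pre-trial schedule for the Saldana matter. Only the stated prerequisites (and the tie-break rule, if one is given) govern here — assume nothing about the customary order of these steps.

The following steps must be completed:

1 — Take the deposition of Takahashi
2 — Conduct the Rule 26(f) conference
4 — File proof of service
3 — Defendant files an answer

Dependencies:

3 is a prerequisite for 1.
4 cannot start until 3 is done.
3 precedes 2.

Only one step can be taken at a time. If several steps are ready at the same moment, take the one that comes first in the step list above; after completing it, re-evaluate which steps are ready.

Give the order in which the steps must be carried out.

Only 3 has no prerequisites, so it is first.
Now 1, 2 and 4 have their prerequisites met. 1 is listed earlier, so 1 next.
2 and 4 are both available; 2 is listed earlier → 2.
4 is the only step now ready → 4.

3 1 2 4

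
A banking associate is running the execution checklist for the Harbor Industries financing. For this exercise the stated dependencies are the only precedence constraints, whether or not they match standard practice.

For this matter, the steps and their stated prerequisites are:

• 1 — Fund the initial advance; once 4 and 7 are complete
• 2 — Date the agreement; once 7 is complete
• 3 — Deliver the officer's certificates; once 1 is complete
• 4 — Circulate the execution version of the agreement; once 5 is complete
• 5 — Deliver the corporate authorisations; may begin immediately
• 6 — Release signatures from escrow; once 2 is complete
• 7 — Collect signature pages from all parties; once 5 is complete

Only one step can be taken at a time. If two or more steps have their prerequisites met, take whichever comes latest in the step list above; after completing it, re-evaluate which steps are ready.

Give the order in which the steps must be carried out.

Only 5 has no prerequisites, so it is first.
Now 7 and 4 have their prerequisites met. 7 is listed later, so 7 next.
Now 4 and 2 have their prerequisites met. 4 is listed later, so 4 next.
1 now also ready, so the ready set is {2, 1}; 2 is listed later → 2.
Now 6 and 1 have their prerequisites met. 6 is listed later, so 6 next.
1 needed 7 and 4, now all done → 1.
3 needed 1, now all done → 3.

5, 7, 4, 2, 6, 1, 3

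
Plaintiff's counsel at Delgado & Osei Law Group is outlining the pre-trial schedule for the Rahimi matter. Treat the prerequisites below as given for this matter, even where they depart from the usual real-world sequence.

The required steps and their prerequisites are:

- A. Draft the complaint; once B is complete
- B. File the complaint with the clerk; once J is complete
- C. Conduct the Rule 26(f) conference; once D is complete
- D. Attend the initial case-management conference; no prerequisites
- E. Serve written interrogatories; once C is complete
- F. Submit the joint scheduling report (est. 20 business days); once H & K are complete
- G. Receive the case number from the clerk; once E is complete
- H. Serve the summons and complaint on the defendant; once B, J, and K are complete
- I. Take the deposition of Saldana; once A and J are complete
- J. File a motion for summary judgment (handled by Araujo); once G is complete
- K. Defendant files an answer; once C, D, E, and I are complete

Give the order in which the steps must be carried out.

D C E G J B A I K H F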